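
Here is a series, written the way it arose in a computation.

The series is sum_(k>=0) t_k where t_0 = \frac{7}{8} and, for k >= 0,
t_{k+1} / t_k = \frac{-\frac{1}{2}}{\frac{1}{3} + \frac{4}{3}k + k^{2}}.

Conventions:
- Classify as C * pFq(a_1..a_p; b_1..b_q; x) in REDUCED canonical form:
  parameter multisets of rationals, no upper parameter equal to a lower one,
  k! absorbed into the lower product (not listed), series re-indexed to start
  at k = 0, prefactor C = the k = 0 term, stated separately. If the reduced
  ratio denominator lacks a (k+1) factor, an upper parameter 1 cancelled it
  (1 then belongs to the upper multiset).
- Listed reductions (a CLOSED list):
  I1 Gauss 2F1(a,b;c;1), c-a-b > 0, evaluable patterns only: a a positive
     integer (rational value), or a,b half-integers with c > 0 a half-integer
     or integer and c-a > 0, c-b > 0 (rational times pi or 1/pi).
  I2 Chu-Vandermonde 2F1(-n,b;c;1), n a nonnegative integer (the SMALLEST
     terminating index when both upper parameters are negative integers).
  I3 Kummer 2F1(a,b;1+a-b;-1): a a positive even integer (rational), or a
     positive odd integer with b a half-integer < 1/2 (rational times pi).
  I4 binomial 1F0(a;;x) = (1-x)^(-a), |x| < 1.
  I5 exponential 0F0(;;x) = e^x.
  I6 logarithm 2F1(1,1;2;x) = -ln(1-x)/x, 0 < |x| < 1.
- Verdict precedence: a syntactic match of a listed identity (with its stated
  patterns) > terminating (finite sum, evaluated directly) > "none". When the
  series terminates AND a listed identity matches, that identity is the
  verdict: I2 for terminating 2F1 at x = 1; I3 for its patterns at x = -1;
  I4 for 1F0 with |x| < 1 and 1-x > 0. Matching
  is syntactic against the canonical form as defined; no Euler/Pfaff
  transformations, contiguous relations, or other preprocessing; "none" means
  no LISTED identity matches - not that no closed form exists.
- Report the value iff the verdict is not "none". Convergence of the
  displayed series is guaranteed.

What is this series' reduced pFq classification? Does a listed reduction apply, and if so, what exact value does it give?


First insight: t_0 being \frac{7}{8}, roots of the ratio polynomials (prefactor 7/8) are the negated parameters.
Step ratio: r(k) = -\frac{1}{2} * 1 / [(k+\frac{1}{3}) (k+1)] - rational in k. x = -\frac{1}{2}; t_0 = \frac{7}{8}; negate the roots.

Canonical form: C = \frac{7}{8} times 0F1 with upper {-}, lower {\frac{1}{3}}, x = -\frac{1}{2}. Verdict: none - at argument -\frac{1}{2} the multisets {-} ; {\frac{1}{3}} match no listed identity.


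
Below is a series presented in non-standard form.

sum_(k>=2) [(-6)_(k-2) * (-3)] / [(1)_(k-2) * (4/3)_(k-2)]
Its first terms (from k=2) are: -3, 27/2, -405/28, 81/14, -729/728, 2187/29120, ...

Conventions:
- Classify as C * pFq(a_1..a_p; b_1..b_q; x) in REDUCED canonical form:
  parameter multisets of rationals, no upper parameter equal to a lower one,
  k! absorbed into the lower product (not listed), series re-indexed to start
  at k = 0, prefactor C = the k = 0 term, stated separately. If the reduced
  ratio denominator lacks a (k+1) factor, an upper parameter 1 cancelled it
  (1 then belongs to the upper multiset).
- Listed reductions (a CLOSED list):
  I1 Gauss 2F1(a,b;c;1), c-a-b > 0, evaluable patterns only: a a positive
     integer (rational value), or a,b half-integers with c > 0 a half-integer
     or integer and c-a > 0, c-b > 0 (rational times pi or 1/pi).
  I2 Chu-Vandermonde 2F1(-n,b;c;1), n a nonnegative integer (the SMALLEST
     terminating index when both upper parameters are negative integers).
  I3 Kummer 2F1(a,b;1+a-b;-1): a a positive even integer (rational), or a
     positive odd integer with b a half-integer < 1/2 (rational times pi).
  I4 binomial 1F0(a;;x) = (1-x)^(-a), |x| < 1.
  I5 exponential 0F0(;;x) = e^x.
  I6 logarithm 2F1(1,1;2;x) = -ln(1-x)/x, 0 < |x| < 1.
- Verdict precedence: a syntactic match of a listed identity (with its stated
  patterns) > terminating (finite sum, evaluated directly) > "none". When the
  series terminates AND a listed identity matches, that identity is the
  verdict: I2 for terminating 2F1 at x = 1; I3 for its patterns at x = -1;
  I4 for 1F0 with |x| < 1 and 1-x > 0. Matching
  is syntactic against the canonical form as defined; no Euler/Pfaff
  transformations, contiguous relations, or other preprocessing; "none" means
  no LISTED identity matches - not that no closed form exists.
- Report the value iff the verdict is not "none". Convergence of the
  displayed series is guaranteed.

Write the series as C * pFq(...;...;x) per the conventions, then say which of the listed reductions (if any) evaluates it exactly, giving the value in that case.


This is -3 * 1F1(-6; 4/3; 1) in reduced canonical form. Verdict: terminating - upper -6 stops the sum at k = 6; the 7 terms are added exactly. Its exact value is 988359/1106560.

The tell: from the first term -3: (1)_k (prefactor -3) is k! itself.
Ratio: r(k) = 1 * (k-6) / [(k+4/3) (k+1)] ; factor over Q: parameters, x = 1, and C = -3.


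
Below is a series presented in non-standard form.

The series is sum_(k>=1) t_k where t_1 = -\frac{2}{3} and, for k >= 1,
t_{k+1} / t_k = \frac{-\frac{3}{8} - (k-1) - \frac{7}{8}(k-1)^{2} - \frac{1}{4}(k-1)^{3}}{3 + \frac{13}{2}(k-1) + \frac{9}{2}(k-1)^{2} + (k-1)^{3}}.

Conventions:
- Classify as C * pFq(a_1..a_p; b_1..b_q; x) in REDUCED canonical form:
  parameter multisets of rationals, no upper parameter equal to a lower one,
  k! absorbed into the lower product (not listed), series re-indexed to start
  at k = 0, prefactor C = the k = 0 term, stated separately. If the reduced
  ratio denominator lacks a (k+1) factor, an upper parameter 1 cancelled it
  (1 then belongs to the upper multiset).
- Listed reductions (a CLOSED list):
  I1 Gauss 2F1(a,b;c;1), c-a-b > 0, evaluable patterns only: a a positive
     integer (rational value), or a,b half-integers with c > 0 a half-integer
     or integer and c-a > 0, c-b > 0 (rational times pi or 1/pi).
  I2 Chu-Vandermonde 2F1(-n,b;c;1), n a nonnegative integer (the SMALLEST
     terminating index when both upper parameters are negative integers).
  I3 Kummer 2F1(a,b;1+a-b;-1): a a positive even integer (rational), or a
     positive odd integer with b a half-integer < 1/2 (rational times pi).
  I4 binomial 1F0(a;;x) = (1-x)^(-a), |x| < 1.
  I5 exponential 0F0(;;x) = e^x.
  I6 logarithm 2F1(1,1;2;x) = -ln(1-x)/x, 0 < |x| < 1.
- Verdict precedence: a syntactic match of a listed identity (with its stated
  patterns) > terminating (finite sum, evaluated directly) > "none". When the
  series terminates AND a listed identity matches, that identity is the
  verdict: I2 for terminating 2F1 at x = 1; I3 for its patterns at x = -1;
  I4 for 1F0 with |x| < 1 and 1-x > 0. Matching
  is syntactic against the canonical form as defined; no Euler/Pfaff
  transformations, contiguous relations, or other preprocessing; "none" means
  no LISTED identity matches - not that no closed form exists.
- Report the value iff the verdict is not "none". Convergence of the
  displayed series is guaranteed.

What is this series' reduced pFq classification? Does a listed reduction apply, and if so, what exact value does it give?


Reduced: x = -\frac{1}{4}, 2F1, upper = {1, 1}, lower = {2}, C = -\frac{2}{3}. Verdict: the logarithmic series (I6) fires (the logarithm: parameters (1,1;2), x = -\frac{1}{4}). Sum: \left(-\frac{8}{3}\right) \cdot \ln\left(\frac{5}{4}\right).

Structural cue: t_0 being -\frac{2}{3}, cancel k + 3/2 from the displayed ratio first; then prefactor -2/3.
Step ratio: r(k) = -\frac{1}{4} * (k+1) (k+1) / [(k+2) (k+1)] ; factor over Q: parameters, x = -\frac{1}{4}, and C = -\frac{2}{3}.


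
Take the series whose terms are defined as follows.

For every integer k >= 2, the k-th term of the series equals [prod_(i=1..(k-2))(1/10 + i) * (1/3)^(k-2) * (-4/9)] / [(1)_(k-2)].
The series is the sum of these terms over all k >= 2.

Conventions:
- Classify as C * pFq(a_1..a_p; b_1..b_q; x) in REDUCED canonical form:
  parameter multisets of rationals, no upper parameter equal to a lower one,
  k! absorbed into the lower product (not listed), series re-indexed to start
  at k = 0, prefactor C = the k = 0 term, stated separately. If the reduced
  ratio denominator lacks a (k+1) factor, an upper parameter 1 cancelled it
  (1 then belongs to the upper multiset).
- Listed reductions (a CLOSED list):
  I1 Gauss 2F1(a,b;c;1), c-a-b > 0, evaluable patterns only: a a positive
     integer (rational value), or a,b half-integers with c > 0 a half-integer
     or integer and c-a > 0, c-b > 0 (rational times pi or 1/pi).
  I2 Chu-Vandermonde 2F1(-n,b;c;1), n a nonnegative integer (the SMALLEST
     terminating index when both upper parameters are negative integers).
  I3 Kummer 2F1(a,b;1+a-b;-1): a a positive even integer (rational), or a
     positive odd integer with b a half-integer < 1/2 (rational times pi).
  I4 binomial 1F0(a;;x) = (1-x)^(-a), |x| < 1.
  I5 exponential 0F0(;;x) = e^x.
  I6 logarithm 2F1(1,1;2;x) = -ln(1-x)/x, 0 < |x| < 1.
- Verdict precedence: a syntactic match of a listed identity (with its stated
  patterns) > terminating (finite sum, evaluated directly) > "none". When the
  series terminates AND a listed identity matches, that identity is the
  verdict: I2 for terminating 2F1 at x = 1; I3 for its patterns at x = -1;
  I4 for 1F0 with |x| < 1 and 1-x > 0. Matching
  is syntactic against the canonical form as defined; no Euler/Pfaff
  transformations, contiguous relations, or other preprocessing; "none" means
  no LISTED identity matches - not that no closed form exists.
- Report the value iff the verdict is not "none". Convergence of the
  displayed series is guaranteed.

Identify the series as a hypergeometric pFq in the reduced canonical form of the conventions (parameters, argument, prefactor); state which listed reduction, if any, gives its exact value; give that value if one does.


With C = -4/9: the canonical form is 1F0(11/10; -; 1/3). Verdict: binomial (I4) matches (the 1F0 binomial series: exponent -11/10, x = 1/3). Value: (-4/9) * (2/3)^(-11/10).

Key step: t_0 being -4/9, (1)_k (C = -4/9, x = 1/3) is k! itself.
Consecutive-term ratio: r(k) = (1/3) * (k+11/10) / [(k+1)] - poly over poly, x = (1/3) from leading terms; C = -4/9 at k = 0.


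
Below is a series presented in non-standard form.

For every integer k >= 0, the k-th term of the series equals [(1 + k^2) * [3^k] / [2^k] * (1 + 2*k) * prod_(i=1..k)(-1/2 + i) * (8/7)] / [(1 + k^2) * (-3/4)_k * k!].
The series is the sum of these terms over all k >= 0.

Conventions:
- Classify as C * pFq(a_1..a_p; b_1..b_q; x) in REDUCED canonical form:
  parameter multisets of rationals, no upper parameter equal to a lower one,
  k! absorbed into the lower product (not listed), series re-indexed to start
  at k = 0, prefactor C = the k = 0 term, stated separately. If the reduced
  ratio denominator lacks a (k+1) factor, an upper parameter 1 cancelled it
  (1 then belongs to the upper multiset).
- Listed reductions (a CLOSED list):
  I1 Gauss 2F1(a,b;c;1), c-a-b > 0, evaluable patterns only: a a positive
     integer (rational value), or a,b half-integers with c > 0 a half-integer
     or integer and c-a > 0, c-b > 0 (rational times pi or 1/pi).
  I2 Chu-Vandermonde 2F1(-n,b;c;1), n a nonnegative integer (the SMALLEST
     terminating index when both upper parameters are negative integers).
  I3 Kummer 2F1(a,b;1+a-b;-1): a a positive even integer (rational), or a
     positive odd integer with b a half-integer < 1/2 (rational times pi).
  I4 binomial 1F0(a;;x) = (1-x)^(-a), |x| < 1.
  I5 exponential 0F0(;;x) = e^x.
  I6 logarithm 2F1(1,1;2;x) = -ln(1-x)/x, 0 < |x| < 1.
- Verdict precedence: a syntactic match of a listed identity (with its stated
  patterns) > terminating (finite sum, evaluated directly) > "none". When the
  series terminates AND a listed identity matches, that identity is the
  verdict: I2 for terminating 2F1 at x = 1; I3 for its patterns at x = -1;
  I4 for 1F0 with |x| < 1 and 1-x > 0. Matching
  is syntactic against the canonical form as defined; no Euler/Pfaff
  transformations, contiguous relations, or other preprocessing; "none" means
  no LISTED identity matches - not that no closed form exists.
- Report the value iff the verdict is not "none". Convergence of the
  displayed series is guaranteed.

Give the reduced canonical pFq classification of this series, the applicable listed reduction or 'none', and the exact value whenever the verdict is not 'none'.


At argument 3/2: a 1F1 with upper {3/2}, lower {-3/4}, scaled by C = 8/7. Verdict: no listed reduction: x = 3/2 and upper {3/2} fail every I1-I6 pattern.

Key step: from the first term 8/7: the two k-th powers (prefactor 8/7) combine into one argument.
Term ratio: r(k) = (3/2) * (k+3/2) / [(k-3/4) (k+1)] - poly over poly, x = (3/2) from leading terms; C = 8/7 at k = 0.


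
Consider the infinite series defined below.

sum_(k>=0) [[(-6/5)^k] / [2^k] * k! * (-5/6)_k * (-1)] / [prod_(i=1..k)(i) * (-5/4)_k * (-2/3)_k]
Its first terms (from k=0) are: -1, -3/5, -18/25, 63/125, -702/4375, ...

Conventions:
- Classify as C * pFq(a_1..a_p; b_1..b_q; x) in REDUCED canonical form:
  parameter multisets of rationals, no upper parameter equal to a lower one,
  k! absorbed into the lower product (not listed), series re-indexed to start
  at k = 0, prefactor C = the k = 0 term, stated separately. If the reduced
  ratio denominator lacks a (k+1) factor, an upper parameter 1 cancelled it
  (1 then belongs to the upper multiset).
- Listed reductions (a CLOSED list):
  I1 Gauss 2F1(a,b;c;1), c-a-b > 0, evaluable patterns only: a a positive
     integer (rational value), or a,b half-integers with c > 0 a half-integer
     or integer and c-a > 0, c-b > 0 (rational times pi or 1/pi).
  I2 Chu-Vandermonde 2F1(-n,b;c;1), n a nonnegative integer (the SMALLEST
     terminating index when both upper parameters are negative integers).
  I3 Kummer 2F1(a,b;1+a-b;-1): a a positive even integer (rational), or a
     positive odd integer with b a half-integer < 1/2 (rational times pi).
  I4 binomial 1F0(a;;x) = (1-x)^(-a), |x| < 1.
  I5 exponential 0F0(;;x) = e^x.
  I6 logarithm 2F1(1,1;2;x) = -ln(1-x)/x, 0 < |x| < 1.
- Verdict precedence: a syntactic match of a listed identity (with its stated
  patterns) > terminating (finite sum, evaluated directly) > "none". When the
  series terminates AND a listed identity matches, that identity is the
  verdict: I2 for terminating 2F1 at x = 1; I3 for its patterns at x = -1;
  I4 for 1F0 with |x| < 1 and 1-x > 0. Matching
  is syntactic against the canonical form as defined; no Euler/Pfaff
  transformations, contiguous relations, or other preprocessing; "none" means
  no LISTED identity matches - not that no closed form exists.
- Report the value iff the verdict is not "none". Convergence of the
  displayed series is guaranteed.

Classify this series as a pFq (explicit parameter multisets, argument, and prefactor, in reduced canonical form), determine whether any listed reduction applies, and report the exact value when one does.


Canonical form: C = -1 times 2F2 with upper {-5/6, 1}, lower {-5/4, -2/3}, x = -3/5. Verdict: no listed reduction: x = -3/5 and upper {-5/6, 1} fail every I1-I6 pattern.

Key observation: t_0 being -1, the two k-th powers (C = -1, x = -3/5) combine into one argument.
Step ratio: r(k) = (-3/5) * (k-5/6) (k+1) / [(k-5/4) (k-2/3) (k+1)] - rational; roots negated = parameters, x = (-3/5), C = -1.


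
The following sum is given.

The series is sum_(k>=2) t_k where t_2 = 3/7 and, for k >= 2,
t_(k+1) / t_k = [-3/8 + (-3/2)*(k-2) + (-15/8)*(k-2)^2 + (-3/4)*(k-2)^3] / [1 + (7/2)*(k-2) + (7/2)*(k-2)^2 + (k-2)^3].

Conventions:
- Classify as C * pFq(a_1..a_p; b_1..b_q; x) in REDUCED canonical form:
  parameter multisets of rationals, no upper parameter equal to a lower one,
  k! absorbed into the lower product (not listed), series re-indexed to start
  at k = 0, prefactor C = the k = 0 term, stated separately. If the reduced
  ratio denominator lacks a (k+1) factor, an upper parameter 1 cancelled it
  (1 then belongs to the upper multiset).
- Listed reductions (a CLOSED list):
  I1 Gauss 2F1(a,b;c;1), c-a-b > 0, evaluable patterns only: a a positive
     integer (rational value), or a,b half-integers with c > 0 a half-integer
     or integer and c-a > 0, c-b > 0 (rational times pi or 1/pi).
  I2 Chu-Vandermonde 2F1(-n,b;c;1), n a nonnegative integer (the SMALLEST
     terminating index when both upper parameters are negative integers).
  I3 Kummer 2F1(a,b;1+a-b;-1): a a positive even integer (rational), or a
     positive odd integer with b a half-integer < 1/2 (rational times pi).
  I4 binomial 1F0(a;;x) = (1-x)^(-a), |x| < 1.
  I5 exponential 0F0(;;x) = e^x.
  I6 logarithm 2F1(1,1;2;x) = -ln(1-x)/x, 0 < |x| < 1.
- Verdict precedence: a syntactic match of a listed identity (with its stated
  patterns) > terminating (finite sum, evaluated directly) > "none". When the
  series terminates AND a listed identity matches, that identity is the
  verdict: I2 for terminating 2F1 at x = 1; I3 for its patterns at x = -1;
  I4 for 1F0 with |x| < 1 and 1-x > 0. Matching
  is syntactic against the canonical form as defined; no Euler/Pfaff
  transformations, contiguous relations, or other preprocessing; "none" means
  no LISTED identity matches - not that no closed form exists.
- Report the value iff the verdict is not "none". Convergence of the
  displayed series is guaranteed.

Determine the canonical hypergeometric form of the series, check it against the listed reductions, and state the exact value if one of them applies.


Prefactor 3/7, argument -3/4: 2F1 with upper {1, 1} over lower {2}. Verdict: this is logarithm (I6) (the logarithm: parameters (1,1;2), x = -3/4). Hence: (4/7) * ln(7/4).

Key step: with t_0 = 3/7, roots of the ratio polynomials (prefactor 3/7) are the negated parameters.
Ratio: r(k) = (-3/4) * (k+1) (k+1) / [(k+2) (k+1)] ; factor over Q: parameters, x = (-3/4), and C = 3/7.


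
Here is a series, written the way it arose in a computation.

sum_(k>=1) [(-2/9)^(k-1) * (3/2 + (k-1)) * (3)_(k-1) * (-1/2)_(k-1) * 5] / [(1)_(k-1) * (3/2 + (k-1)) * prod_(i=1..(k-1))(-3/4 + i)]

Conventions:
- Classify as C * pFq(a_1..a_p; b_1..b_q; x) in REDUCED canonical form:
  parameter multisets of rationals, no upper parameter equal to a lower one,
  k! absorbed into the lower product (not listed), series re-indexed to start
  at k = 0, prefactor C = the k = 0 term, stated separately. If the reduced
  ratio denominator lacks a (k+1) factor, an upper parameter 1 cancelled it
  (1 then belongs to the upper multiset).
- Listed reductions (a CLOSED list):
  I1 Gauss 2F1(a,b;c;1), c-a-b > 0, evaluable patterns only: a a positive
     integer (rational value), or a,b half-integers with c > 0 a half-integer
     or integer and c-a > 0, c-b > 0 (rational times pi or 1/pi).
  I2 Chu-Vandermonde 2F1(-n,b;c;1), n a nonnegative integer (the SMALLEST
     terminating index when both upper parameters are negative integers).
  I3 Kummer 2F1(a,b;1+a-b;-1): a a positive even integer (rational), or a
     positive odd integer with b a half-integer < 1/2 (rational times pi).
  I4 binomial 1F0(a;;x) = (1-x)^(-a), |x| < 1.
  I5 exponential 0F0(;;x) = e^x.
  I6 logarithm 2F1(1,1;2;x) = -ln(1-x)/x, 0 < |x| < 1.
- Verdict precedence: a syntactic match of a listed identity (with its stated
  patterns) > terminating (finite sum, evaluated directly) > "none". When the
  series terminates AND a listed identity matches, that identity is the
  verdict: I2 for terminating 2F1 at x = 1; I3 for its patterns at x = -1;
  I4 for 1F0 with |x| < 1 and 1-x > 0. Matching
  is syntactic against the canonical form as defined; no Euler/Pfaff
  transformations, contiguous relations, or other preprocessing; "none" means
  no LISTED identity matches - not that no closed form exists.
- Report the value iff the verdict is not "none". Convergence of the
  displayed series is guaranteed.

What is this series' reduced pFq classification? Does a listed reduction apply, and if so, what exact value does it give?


With C = 5: the canonical form is 2F1(-1/2, 3; 1/4; -2/9). Verdict: none. Every listed pattern misses the 2F1 form at -2/9, upper {-1/2, 3}.

Key observation: from the first term 5: (1)_k (C = 5) is k! itself.
Adjacent-term ratio: r(k) = (-2/9) * (k-1/2) (k+3) / [(k+1/4) (k+1)] - rational; roots negated = parameters, x = (-2/9), C = 5.


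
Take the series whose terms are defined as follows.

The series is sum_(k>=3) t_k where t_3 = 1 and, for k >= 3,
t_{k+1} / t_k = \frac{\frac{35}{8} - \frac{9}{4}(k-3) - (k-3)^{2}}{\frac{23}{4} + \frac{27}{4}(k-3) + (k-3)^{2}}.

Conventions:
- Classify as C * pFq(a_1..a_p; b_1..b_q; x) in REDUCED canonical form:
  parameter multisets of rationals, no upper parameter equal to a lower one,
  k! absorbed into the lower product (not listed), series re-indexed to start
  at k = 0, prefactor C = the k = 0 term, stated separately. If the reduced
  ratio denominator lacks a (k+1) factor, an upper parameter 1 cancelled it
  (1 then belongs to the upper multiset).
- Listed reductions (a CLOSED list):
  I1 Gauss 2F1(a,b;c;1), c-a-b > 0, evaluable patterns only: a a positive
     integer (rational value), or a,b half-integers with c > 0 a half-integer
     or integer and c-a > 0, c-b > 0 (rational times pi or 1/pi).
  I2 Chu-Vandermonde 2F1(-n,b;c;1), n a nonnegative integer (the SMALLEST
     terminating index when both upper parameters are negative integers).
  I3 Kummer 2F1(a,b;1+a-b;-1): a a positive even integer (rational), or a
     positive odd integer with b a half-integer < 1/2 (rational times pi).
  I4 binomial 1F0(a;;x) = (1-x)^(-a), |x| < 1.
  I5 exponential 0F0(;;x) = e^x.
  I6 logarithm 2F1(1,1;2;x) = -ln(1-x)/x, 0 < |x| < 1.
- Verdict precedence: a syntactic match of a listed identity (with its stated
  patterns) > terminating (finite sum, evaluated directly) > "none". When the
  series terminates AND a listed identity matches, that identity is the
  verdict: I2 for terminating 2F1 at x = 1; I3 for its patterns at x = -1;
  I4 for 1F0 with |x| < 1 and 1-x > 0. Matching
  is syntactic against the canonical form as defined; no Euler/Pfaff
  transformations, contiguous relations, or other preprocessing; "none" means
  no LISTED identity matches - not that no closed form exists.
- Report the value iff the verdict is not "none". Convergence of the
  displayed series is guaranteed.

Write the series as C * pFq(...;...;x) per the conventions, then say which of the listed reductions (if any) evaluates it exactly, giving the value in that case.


At argument -1: a 2F1 with upper {-\frac{5}{4}, \frac{7}{2}}, lower {\frac{23}{4}}, scaled by C = 1. Verdict: none - this 2F1 at x = -1 matches no listed pattern, and upper {-\frac{5}{4}, \frac{7}{2}} holds no stopper.

Key step: x = -1 and factor the ratio over Q (prefactor 1): negated roots = parameters.
Adjacent-term ratio: r(k) = -1 * (k-\frac{5}{4}) (k+\frac{7}{2}) / [(k+\frac{23}{4}) (k+1)] - rational in k. x = -1; t_0 = 1; negate the roots.


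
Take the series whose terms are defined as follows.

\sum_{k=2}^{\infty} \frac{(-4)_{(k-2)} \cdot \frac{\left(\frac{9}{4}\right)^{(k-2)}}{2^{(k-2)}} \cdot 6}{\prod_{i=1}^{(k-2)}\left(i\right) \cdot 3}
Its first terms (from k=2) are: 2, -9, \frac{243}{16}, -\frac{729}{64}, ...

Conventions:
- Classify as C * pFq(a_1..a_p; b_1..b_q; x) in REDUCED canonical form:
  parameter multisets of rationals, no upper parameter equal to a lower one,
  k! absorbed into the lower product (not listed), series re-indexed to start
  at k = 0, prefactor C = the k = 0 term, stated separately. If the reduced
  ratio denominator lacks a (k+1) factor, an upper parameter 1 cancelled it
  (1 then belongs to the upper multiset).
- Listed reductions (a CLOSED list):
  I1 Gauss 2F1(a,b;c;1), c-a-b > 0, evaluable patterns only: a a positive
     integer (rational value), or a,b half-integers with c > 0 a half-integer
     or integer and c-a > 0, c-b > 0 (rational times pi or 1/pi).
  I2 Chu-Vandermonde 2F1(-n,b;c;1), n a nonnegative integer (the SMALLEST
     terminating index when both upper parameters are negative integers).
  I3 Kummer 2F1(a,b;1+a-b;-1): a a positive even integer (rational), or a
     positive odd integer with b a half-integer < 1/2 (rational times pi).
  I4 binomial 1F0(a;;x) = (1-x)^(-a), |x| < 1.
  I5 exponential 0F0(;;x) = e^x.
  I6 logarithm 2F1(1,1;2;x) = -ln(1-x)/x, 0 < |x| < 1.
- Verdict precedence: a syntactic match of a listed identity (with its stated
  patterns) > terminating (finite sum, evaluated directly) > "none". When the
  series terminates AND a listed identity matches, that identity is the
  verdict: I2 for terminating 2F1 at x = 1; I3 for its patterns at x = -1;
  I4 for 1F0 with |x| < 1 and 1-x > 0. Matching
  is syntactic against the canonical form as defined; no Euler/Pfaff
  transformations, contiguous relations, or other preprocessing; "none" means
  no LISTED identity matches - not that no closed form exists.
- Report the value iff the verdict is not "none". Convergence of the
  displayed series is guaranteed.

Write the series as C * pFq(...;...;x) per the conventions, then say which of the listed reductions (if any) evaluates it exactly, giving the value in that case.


x = \frac{9}{8} here; the reduced form reads 1F0, upper {-4}, lower {-}, C = 2. Verdict: terminating at k = 4: the factor (-4)_k kills every later term; summing the 5 survivors is exact. Value: \frac{1}{2048}.

Structural cue: with t_0 = 2, the product of the first k integers (prefactor 2) is k!.
Adjacent-term ratio: r(k) = \frac{9}{8} * (k-4) / [(k+1)] - rational in k, leading ratio \frac{9}{8}; with t_0 = 2, classification follows.


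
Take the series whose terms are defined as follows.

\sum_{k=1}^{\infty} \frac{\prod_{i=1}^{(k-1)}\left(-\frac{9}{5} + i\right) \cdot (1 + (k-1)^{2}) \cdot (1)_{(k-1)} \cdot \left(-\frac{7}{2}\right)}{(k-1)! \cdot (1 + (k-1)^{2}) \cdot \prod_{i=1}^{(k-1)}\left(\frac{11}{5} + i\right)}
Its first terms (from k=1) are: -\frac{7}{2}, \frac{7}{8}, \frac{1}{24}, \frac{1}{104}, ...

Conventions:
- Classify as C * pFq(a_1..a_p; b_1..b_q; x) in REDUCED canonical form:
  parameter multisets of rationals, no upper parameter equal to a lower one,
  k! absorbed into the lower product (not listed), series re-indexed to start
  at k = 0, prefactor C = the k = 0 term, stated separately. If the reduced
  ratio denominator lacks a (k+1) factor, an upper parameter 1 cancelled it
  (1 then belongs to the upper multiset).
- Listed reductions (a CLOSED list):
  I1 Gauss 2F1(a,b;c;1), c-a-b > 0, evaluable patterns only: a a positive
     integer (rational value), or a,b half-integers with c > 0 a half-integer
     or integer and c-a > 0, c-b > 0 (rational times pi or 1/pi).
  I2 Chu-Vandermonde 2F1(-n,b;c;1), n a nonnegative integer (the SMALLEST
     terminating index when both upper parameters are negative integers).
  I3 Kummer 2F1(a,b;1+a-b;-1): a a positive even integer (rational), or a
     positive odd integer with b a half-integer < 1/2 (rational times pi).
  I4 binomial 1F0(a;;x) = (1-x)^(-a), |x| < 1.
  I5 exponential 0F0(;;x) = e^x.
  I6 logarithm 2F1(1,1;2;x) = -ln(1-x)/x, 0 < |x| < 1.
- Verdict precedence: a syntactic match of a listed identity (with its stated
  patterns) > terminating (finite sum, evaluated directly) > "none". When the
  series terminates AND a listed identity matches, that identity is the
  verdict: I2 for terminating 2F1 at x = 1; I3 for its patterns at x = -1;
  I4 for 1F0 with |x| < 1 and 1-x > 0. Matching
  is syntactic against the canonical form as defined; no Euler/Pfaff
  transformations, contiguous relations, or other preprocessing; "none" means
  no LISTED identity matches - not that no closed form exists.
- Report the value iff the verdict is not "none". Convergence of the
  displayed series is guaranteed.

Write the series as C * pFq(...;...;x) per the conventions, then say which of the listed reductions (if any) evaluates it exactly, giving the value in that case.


Key step: t_0 = -\frac{7}{2} here, and the lower running product (C = -7/2, x = 1) is a rising factorial.
Step ratio: r(k) = 1 * (k-\frac{4}{5}) (k+1) / [(k+\frac{16}{5}) (k+1)] - rational in k, leading ratio 1; with t_0 = -\frac{7}{2}, classification follows.

This is -\frac{7}{2} * 2F1(-\frac{4}{5}, 1; \frac{16}{5}; 1) in reduced canonical form. Verdict: this is Gauss's theorem (I1) (x = 1: the Gamma ratio telescopes since c-a-b = 3 > 0 and a = 1 in Z>0). Exact value: -\frac{77}{30}.


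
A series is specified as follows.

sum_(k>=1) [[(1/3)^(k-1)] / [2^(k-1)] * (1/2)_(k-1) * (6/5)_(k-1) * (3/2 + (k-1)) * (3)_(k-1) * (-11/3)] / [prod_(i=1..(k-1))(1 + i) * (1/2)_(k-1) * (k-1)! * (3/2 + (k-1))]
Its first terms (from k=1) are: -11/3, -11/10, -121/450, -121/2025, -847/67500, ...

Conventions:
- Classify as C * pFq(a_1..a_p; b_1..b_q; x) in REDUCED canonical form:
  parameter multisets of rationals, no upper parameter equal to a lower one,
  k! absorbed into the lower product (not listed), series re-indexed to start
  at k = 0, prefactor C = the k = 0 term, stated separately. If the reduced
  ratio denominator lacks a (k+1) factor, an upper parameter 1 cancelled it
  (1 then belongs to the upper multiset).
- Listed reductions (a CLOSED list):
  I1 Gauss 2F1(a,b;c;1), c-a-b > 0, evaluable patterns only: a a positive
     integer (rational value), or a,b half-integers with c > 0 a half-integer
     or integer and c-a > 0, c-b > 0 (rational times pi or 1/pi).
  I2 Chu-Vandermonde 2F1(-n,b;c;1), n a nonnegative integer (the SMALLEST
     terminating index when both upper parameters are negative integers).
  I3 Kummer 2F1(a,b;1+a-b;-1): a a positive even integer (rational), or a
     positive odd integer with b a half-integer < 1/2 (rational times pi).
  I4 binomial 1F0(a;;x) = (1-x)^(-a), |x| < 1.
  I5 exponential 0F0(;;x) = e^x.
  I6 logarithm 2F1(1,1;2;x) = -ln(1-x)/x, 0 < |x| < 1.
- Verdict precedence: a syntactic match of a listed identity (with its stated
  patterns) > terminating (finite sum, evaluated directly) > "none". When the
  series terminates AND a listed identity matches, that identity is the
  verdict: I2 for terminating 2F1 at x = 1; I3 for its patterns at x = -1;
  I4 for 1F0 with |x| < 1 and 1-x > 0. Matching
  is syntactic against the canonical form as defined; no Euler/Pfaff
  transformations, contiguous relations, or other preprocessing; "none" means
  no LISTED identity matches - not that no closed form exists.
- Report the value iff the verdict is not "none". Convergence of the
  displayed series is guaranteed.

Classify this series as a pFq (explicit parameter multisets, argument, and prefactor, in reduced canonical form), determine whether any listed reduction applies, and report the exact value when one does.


With C = -11/3: the canonical form is 2F1(6/5, 3; 2; 1/6). Verdict: none. A 2F1 with upper {6/5, 3} fits none of I1-I6 at x = 1/6; the sum runs forever.

Structural cue: from the first term -11/3: the parameter 1/2 appears in both the upper and lower lists and cancels (alongside the other common factor).
Adjacent-term ratio: r(k) = (1/6) * (k+6/5) (k+3) / [(k+2) (k+1)] - rational in k, leading ratio (1/6); with t_0 = -11/3, classification follows.


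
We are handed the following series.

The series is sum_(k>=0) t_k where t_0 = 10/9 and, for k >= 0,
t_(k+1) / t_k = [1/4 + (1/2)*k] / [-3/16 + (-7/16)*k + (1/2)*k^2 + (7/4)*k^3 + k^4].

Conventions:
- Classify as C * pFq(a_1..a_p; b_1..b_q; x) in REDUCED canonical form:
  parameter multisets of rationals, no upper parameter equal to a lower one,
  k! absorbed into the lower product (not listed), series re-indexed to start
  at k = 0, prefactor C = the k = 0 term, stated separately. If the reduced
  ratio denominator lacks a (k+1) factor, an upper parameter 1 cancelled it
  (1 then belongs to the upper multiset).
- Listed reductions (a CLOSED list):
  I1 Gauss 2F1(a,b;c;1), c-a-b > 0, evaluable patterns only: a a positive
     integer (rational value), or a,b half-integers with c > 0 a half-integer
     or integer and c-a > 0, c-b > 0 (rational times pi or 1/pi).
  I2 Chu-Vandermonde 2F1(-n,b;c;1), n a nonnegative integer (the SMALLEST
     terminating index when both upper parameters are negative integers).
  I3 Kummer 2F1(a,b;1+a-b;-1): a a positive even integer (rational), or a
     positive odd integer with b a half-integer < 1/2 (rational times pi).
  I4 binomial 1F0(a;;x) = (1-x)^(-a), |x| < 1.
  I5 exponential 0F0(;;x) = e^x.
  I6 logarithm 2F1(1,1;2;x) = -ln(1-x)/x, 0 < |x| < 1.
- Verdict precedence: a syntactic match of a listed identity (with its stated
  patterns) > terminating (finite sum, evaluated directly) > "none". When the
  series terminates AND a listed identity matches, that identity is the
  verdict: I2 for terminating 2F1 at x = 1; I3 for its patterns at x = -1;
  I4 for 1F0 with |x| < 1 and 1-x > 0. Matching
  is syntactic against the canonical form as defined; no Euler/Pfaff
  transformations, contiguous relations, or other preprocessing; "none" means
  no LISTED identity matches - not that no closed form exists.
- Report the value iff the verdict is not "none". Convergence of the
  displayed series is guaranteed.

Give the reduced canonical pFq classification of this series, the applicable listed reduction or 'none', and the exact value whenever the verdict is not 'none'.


Prefactor 10/9, argument 1/2: 0F2 with upper {-} over lower {-1/2, 3/4}. Verdict: none (x = 1/2): each listed identity misses the multisets {-} ; {-1/2, 3/4}.

Key observation: from the first term 10/9: cancel k + 1/2 from the displayed ratio first; then C = 10/9, x = 1/2.
Ratio: r(k) = (1/2) * 1 / [(k-1/2) (k+3/4) (k+1)] - rational in k, leading ratio (1/2); with t_0 = 10/9, classification follows.


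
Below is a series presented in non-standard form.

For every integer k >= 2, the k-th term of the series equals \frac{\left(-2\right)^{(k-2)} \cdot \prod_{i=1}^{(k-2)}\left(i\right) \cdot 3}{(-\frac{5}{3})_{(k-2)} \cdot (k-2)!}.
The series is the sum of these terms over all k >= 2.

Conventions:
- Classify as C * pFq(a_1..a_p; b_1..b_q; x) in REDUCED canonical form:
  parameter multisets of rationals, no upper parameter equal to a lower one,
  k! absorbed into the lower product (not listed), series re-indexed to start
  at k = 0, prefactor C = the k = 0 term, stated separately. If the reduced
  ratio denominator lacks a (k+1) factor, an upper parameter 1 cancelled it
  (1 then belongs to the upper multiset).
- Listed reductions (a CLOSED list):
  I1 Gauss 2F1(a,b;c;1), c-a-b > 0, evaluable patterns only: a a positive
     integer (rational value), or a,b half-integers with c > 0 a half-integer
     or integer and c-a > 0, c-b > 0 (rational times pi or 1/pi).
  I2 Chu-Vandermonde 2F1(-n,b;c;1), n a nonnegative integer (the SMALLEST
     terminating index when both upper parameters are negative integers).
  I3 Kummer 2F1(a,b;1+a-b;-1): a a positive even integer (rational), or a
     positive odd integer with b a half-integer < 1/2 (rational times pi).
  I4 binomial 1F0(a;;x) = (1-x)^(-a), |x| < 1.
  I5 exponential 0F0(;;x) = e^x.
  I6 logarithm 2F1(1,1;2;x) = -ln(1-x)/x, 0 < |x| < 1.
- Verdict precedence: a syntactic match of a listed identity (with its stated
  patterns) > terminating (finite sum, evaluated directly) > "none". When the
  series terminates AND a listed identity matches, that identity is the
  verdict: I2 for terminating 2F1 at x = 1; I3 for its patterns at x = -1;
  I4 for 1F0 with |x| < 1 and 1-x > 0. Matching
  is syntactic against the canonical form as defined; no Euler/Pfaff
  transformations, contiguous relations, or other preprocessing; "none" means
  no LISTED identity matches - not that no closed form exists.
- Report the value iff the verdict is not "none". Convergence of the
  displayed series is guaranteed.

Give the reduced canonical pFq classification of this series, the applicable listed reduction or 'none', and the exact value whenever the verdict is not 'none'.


x = -2 here; the reduced form reads 1F1, upper {1}, lower {-\frac{5}{3}}, C = 3. Verdict: none - at argument -2 the multisets {1} ; {-\frac{5}{3}} match no listed identity.

First insight: from the first term 3: the running product (prefactor 3) telescopes to a rising factorial.
Adjacent-term ratio: r(k) = -2 * (k+1) / [(k-\frac{5}{3}) (k+1)] - rational in k. x = -2; t_0 = 3; negate the roots.


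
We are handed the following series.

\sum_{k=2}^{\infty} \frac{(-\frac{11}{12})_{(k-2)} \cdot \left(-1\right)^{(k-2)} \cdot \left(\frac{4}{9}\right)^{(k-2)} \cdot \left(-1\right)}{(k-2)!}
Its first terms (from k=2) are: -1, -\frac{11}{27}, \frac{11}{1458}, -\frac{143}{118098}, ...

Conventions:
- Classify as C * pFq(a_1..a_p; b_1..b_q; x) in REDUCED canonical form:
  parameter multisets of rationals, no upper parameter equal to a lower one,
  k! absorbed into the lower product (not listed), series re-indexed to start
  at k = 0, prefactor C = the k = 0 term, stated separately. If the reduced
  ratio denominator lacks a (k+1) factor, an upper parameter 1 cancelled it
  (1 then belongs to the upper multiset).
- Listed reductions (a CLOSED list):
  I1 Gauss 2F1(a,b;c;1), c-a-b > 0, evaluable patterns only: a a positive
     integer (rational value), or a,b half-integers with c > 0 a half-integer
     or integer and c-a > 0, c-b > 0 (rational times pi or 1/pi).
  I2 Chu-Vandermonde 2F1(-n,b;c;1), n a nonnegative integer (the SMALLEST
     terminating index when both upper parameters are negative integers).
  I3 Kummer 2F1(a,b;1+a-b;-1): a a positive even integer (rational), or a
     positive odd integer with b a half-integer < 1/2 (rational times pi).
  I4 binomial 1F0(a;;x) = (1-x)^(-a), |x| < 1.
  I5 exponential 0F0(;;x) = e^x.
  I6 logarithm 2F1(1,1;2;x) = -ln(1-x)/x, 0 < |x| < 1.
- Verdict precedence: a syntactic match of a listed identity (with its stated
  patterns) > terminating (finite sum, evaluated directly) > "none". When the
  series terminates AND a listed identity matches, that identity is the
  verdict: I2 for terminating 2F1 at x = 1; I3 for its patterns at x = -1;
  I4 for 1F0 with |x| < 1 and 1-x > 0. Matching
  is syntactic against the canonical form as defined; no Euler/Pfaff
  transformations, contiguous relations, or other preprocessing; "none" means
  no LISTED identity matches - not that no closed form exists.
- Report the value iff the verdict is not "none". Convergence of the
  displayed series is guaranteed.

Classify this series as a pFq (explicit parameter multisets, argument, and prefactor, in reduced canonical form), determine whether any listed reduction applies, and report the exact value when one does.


Reduced: x = -\frac{4}{9}, 1F0, upper = {-\frac{11}{12}}, lower = {-}, C = -1. Verdict at x = -\frac{4}{9}: the I4 binomial reduction matches (the 1F0 binomial series: exponent 11/12, x = -\frac{4}{9}). Value: \left(-1\right) \cdot \left(\frac{13}{9}\right)^{\frac{11}{12}}.

First insight: t_0 being -1, the (-1)^k factor (C = -1) folds into the argument's sign.
Term ratio: r(k) = -\frac{4}{9} * (k-\frac{11}{12}) / [(k+1)] - rational in k. x = -\frac{4}{9}; t_0 = -1; negate the roots.


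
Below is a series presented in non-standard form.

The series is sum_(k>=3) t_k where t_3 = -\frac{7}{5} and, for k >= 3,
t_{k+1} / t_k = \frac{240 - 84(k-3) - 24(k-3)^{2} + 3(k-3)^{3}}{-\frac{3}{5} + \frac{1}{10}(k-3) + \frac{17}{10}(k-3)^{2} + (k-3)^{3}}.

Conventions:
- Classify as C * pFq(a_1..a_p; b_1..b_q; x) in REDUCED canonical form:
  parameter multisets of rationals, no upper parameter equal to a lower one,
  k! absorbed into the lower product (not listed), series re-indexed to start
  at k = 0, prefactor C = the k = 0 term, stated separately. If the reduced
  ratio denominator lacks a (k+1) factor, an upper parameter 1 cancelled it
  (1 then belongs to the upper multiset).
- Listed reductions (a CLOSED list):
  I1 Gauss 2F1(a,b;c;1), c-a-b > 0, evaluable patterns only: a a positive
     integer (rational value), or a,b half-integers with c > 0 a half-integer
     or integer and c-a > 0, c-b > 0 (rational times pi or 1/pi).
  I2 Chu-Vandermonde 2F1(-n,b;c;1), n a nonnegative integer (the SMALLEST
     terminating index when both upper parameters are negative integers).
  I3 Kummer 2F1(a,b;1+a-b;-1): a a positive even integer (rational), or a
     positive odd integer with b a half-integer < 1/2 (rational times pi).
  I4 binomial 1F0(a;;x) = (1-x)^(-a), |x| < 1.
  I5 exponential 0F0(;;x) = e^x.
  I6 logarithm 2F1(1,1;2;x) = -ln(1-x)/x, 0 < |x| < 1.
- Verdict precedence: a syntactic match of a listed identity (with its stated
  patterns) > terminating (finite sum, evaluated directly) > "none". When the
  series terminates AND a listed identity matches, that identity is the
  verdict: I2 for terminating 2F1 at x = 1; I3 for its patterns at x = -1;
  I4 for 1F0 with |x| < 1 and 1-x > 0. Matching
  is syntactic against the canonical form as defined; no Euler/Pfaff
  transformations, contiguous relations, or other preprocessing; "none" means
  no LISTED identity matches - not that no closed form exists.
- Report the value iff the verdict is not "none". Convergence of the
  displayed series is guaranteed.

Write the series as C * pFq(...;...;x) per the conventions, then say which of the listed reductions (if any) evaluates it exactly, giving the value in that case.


At argument 3: a 3F2 with upper {-10, -2, 4}, lower {-\frac{1}{2}, \frac{6}{5}}, scaled by C = -\frac{7}{5}. Verdict: terminating. (-2)_k vanishes past k = 2, leaving a 3-term sum, computed directly. Value: \frac{1920723}{55}.

Structural cue: x = 3 and the expanded ratio factors over Q; prefactor -7/5, roots give parameters.
Term ratio: r(k) = 3 * (k-10) (k-2) (k+4) / [(k-\frac{1}{2}) (k+\frac{6}{5}) (k+1)] - rational in k. x = 3; t_0 = -\frac{7}{5}; negate the roots.
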